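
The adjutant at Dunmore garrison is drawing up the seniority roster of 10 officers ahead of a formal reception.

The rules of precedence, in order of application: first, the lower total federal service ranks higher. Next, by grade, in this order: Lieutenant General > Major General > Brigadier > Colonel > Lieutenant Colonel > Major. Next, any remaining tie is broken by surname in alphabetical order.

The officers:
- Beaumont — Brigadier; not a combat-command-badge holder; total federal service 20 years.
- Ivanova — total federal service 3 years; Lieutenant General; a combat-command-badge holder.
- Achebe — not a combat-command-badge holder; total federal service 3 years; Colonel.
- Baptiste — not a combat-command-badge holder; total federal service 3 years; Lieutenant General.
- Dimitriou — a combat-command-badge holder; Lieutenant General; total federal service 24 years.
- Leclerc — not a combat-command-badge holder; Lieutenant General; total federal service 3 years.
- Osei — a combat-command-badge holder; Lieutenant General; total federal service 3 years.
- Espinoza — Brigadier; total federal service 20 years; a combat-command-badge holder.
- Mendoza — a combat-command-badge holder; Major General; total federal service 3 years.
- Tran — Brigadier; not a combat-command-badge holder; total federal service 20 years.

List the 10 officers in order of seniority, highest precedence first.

Baptiste, Ivanova, Leclerc, Osei, Mendoza, Achebe, Beaumont, Espinoza, Tran, Dimitriou

By total federal service (lower first): Baptiste, Ivanova, Leclerc, Osei, Mendoza and Achebe (each 3 years); then Beaumont, Espinoza and Tran (each 20 years); then Dimitriou (24 years).
Among Baptiste, Ivanova, Leclerc, Osei, Mendoza and Achebe, by grade: Baptiste, Ivanova, Leclerc and Osei (Lieutenant General) before Mendoza (Major General) before Achebe (Colonel).
Among Baptiste, Ivanova, Leclerc and Osei, alphabetically by surname: Baptiste before Ivanova before Leclerc before Osei.
Beaumont, Espinoza and Tran are each Brigadier, so the next rule applies.
Among Beaumont, Espinoza and Tran, alphabetically by surname: Beaumont before Espinoza before Tran.
Full order: Baptiste, Ivanova, Leclerc, Osei, Mendoza, Achebe, Beaumont, Espinoza, Tran, Dimitriou.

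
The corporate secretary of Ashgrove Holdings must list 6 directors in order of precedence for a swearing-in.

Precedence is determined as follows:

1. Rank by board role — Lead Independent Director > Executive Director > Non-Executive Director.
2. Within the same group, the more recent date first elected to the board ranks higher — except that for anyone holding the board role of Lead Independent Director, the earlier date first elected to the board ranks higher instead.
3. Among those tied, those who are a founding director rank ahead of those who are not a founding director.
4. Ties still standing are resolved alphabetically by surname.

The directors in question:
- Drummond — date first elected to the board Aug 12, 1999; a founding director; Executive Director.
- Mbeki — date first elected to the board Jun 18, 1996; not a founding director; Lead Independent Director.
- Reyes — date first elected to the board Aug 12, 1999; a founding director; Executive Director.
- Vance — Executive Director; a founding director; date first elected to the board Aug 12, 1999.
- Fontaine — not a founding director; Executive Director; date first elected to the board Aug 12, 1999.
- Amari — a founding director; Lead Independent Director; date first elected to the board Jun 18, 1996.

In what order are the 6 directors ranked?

Amari, Mbeki, Drummond, Reyes, Vance, Fontaine

By board role: Amari and Mbeki (Lead Independent Director); then Drummond, Reyes, Vance and Fontaine (Executive Director).
Amari and Mbeki both have date first elected to the board Jun 18, 1996, so the next rule applies.
Among Amari and Mbeki, a founding director before not a founding director: Amari (a founding director) before Mbeki (not a founding director).
Drummond, Reyes, Vance and Fontaine all have date first elected to the board Aug 12, 1999, so the next rule applies.
Among Drummond, Reyes, Vance and Fontaine, a founding director before not a founding director: Drummond, Reyes and Vance (a founding director) before Fontaine (not a founding director).
Among Drummond, Reyes and Vance, alphabetically by surname: Drummond before Reyes before Vance.
Full order: Amari, Mbeki, Drummond, Reyes, Vance, Fontaine.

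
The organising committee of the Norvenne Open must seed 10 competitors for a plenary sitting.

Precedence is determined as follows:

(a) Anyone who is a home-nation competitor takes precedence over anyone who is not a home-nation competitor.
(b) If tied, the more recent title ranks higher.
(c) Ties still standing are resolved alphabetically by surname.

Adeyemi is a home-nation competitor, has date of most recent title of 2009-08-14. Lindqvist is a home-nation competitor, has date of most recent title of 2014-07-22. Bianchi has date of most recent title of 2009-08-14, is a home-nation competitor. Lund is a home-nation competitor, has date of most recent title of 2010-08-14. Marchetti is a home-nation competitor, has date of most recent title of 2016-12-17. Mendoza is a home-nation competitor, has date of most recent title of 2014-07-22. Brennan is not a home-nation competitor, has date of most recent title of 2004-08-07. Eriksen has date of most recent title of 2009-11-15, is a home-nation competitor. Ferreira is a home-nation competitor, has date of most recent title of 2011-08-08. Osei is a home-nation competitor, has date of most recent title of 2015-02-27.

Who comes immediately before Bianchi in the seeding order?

Adeyemi

By the first rule: Marchetti, Osei, Lindqvist, Mendoza, Ferreira, Lund, Eriksen, Adeyemi and Bianchi (each a home-nation competitor); then Brennan (not a home-nation competitor).
Among Marchetti, Osei, Lindqvist, Mendoza, Ferreira, Lund, Eriksen, Adeyemi and Bianchi, by date of most recent title (later first): Marchetti (2016-12-17) before Osei (2015-02-27) before Lindqvist and Mendoza (2014-07-22) before Ferreira (2011-08-08) before Lund (2010-08-14) before Eriksen (2009-11-15) before Adeyemi and Bianchi (2009-08-14).
Among Lindqvist and Mendoza, alphabetically by surname: Lindqvist before Mendoza.
Among Adeyemi and Bianchi, alphabetically by surname: Adeyemi before Bianchi.
Order: Marchetti, Osei, Lindqvist, Mendoza, Ferreira, Lund, Eriksen, Adeyemi, Bianchi, Brennan.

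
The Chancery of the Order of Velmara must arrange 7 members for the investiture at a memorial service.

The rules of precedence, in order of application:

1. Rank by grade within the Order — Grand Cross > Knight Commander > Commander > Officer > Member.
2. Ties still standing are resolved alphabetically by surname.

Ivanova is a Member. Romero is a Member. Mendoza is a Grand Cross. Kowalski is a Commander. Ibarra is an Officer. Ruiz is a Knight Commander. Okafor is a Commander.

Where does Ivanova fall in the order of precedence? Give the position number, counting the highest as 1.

By grade within the Order: Mendoza (Grand Cross); then Ruiz (Knight Commander); then Kowalski and Okafor (Commander); then Ibarra (Officer); then Ivanova and Romero (Member).
Among Kowalski and Okafor, alphabetically by surname: Kowalski before Okafor.
Among Ivanova and Romero, alphabetically by surname: Ivanova before Romero.
Order: Mendoza, Ruiz, Kowalski, Okafor, Ibarra, Ivanova, Romero. So position 6.

6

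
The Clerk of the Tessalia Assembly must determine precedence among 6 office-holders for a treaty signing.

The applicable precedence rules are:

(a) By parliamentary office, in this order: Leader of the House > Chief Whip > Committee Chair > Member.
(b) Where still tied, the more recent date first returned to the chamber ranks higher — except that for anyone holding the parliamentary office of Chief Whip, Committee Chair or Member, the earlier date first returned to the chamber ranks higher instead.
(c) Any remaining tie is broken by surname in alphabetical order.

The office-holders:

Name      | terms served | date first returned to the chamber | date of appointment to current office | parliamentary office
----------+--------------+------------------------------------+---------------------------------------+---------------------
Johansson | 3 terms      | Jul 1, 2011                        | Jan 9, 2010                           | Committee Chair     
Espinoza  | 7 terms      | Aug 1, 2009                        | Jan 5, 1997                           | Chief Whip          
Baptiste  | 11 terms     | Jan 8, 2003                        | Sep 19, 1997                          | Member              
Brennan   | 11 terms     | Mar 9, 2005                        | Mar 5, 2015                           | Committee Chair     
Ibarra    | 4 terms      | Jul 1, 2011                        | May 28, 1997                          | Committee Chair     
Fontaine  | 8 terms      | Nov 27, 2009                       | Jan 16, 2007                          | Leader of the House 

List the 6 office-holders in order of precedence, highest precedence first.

Fontaine, Espinoza, Brennan, Ibarra, Johansson, Baptiste

By parliamentary office: Fontaine (Leader of the House); then Espinoza (Chief Whip); then Brennan, Ibarra and Johansson (Committee Chair); then Baptiste (Member).
Among Brennan, Ibarra and Johansson, by date first returned to the chamber (earlier first) (reversed rule for this group): Brennan (Mar 9, 2005) before Ibarra and Johansson (Jul 1, 2011).
Among Ibarra and Johansson, alphabetically by surname: Ibarra before Johansson.
Full order: Fontaine, Espinoza, Brennan, Ibarra, Johansson, Baptiste.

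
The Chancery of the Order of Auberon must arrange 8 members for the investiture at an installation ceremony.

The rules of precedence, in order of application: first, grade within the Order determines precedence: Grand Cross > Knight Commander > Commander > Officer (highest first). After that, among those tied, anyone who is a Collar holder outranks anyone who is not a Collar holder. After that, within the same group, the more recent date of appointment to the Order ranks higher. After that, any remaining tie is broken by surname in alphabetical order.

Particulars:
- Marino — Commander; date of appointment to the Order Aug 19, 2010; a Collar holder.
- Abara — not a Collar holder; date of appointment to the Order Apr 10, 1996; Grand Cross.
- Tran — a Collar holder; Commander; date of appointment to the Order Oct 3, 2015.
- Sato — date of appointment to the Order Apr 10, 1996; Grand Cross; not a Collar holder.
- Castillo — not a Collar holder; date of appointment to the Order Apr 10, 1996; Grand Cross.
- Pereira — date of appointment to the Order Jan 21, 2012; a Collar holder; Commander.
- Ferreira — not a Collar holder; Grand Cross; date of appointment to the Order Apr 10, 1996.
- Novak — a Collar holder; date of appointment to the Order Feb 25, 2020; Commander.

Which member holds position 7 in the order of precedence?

Pereira

By grade within the Order: Abara, Castillo, Ferreira and Sato (Grand Cross); then Novak, Tran, Pereira and Marino (Commander).
Abara, Castillo, Ferreira and Sato are each not a Collar holder, so the next rule applies.
Abara, Castillo, Ferreira and Sato all have date of appointment to the Order Apr 10, 1996, so the next rule applies.
Among Abara, Castillo, Ferreira and Sato, alphabetically by surname: Abara before Castillo before Ferreira before Sato.
Novak, Tran, Pereira and Marino are each a Collar holder, so the next rule applies.
Among Novak, Tran, Pereira and Marino, by date of appointment to the Order (later first): Novak (Feb 25, 2020) before Tran (Oct 3, 2015) before Pereira (Jan 21, 2012) before Marino (Aug 19, 2010).
Order: Abara, Castillo, Ferreira, Sato, Novak, Tran, Pereira, Marino.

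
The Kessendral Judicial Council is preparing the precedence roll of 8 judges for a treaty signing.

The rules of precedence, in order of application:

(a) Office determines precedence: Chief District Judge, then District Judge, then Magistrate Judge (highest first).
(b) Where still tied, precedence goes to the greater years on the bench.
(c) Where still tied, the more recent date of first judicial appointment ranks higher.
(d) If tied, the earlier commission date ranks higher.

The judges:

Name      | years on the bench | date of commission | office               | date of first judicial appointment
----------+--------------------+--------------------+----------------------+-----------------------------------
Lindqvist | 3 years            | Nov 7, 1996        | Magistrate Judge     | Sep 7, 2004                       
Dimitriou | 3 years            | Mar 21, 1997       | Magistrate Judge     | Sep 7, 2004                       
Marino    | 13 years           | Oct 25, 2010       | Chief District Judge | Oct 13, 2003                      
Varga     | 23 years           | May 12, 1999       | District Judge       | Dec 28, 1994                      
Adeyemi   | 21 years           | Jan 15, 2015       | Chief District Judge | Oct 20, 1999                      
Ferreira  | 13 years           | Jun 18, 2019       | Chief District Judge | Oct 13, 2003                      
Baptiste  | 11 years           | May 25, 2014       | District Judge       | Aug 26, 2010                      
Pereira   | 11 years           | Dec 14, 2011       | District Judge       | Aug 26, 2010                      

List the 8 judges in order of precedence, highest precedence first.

Adeyemi, Marino, Ferreira, Varga, Pereira, Baptiste, Lindqvist, Dimitriou

By office: Adeyemi, Marino and Ferreira (Chief District Judge); then Varga, Pereira and Baptiste (District Judge); then Lindqvist and Dimitriou (Magistrate Judge).
Among Adeyemi, Marino and Ferreira, by years on the bench (higher first): Adeyemi (21 years) before Marino and Ferreira (13 years).
Marino and Ferreira both have date of first judicial appointment Oct 13, 2003, so the next rule applies.
Among Marino and Ferreira, by date of commission (earlier first): Marino (Oct 25, 2010) before Ferreira (Jun 18, 2019).
Among Varga, Pereira and Baptiste, by years on the bench (higher first): Varga (23 years) before Pereira and Baptiste (11 years).
Pereira and Baptiste both have date of first judicial appointment Aug 26, 2010, so the next rule applies.
Among Pereira and Baptiste, by date of commission (earlier first): Pereira (Dec 14, 2011) before Baptiste (May 25, 2014).
Lindqvist and Dimitriou both have years on the bench 3 years, so the next rule applies.
Lindqvist and Dimitriou both have date of first judicial appointment Sep 7, 2004, so the next rule applies.
Among Lindqvist and Dimitriou, by date of commission (earlier first): Lindqvist (Nov 7, 1996) before Dimitriou (Mar 21, 1997).
Full order: Adeyemi, Marino, Ferreira, Varga, Pereira, Baptiste, Lindqvist, Dimitriou.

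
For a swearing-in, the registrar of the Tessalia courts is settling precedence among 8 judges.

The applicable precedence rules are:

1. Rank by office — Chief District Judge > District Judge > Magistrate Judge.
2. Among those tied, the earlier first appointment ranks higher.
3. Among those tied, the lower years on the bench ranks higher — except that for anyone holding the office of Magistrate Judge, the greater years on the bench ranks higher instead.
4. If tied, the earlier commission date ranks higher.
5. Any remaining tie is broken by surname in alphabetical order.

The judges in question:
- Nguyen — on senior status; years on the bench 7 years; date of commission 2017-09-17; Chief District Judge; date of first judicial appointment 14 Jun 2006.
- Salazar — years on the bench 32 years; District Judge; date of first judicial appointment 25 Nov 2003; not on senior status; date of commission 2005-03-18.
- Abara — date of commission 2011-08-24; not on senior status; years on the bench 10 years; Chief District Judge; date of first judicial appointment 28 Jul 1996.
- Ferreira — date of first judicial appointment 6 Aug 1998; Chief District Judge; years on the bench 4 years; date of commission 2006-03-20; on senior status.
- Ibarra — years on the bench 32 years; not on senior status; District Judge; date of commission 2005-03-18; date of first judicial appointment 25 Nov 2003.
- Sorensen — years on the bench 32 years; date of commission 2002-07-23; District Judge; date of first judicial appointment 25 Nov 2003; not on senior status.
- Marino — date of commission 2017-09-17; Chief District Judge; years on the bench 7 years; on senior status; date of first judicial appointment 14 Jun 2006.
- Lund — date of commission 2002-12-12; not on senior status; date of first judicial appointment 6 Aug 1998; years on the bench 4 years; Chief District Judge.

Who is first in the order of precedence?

Abara

By office: Abara, Lund, Ferreira, Marino and Nguyen (Chief District Judge); then Sorensen, Ibarra and Salazar (District Judge).
Among Abara, Lund, Ferreira, Marino and Nguyen, by date of first judicial appointment (earlier first): Abara (28 Jul 1996) before Lund and Ferreira (6 Aug 1998) before Marino and Nguyen (14 Jun 2006).
Lund and Ferreira both have years on the bench 4 years, so the next rule applies.
Among Lund and Ferreira, by date of commission (earlier first): Lund (2002-12-12) before Ferreira (2006-03-20).
Marino and Nguyen both have years on the bench 7 years, so the next rule applies.
Marino and Nguyen both have date of commission 2017-09-17, so the next rule applies.
Among Marino and Nguyen, alphabetically by surname: Marino before Nguyen.
Sorensen, Ibarra and Salazar all have date of first judicial appointment 25 Nov 2003, so the next rule applies.
Sorensen, Ibarra and Salazar all have years on the bench 32 years, so the next rule applies.
Among Sorensen, Ibarra and Salazar, by date of commission (earlier first): Sorensen (2002-07-23) before Ibarra and Salazar (2005-03-18).
Among Ibarra and Salazar, alphabetically by surname: Ibarra before Salazar.
Order: Abara, Lund, Ferreira, Marino, Nguyen, Sorensen, Ibarra, Salazar.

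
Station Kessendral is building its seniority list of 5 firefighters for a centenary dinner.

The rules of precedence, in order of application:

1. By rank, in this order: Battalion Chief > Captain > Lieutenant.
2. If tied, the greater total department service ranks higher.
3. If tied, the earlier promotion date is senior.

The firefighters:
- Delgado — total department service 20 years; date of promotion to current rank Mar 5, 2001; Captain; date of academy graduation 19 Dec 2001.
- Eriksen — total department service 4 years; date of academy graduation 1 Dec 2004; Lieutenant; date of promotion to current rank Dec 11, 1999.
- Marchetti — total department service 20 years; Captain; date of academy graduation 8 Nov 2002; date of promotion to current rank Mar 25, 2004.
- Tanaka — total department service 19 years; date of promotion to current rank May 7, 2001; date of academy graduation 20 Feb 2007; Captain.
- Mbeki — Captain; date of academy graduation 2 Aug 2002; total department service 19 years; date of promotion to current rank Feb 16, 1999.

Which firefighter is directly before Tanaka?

By rank: Delgado, Marchetti, Mbeki and Tanaka (Captain); then Eriksen (Lieutenant).
Among Delgado, Marchetti, Mbeki and Tanaka, by total department service (higher first): Delgado and Marchetti (20 years) before Mbeki and Tanaka (19 years).
Among Delgado and Marchetti, by date of promotion to current rank (earlier first): Delgado (Mar 5, 2001) before Marchetti (Mar 25, 2004).
Among Mbeki and Tanaka, by date of promotion to current rank (earlier first): Mbeki (Feb 16, 1999) before Tanaka (May 7, 2001).
Order: Delgado, Marchetti, Mbeki, Tanaka, Eriksen.

Mbeki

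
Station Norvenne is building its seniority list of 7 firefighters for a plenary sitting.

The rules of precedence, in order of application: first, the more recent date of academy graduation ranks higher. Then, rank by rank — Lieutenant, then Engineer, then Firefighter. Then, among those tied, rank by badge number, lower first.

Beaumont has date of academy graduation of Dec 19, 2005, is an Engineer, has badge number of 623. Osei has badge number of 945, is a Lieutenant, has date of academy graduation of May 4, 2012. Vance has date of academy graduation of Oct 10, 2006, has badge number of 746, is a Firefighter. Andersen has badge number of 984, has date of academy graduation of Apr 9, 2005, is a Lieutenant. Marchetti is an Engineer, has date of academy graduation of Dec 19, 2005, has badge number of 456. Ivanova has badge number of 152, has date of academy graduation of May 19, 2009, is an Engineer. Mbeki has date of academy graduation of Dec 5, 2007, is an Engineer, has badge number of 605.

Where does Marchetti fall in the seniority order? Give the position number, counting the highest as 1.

5

By date of academy graduation (later first): Osei (May 4, 2012); then Ivanova (May 19, 2009); then Mbeki (Dec 5, 2007); then Vance (Oct 10, 2006); then Marchetti and Beaumont (both Dec 19, 2005); then Andersen (Apr 9, 2005).
Marchetti and Beaumont are each Engineer, so the next rule applies.
Among Marchetti and Beaumont, by badge number (lower first): Marchetti (456) before Beaumont (623).
Order: Osei, Ivanova, Mbeki, Vance, Marchetti, Beaumont, Andersen. So position 5.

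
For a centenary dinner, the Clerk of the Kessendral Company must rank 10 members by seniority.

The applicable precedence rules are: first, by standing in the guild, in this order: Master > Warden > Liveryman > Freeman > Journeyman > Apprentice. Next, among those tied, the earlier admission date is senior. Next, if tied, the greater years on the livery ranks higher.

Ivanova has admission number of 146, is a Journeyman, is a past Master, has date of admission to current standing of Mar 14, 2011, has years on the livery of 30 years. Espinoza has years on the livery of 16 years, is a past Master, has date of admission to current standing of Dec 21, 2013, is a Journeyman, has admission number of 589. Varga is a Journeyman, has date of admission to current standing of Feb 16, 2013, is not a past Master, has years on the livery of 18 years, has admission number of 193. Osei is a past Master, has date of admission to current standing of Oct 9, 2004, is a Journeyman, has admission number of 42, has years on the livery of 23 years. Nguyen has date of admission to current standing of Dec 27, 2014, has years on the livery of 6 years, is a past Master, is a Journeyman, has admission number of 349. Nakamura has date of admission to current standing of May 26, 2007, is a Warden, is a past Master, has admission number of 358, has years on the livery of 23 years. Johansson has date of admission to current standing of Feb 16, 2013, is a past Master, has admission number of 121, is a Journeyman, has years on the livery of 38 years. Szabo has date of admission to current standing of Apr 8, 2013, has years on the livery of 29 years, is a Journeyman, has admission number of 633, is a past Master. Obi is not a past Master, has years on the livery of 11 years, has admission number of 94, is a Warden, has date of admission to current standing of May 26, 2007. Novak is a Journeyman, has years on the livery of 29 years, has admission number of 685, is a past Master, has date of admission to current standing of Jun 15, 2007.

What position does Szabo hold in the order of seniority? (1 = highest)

8

By standing in the guild: Nakamura and Obi (Warden); then Osei, Novak, Ivanova, Johansson, Varga, Szabo, Espinoza and Nguyen (Journeyman).
Nakamura and Obi both have date of admission to current standing May 26, 2007, so the next rule applies.
Among Nakamura and Obi, by years on the livery (higher first): Nakamura (23 years) before Obi (11 years).
Among Osei, Novak, Ivanova, Johansson, Varga, Szabo, Espinoza and Nguyen, by date of admission to current standing (earlier first): Osei (Oct 9, 2004) before Novak (Jun 15, 2007) before Ivanova (Mar 14, 2011) before Johansson and Varga (Feb 16, 2013) before Szabo (Apr 8, 2013) before Espinoza (Dec 21, 2013) before Nguyen (Dec 27, 2014).
Among Johansson and Varga, by years on the livery (higher first): Johansson (38 years) before Varga (18 years).
Order: Nakamura, Obi, Osei, Novak, Ivanova, Johansson, Varga, Szabo, Espinoza, Nguyen. So position 8.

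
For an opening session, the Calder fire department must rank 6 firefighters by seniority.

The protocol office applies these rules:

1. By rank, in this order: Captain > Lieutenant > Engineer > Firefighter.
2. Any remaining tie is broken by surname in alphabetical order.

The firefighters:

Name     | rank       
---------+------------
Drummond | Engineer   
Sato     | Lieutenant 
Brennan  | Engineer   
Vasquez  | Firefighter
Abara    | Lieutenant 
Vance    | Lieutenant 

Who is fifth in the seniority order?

Drummond

By rank: Abara, Sato and Vance (Lieutenant); then Brennan and Drummond (Engineer); then Vasquez (Firefighter).
Among Abara, Sato and Vance, alphabetically by surname: Abara before Sato before Vance.
Among Brennan and Drummond, alphabetically by surname: Brennan before Drummond.
Order: Abara, Sato, Vance, Brennan, Drummond, Vasquez.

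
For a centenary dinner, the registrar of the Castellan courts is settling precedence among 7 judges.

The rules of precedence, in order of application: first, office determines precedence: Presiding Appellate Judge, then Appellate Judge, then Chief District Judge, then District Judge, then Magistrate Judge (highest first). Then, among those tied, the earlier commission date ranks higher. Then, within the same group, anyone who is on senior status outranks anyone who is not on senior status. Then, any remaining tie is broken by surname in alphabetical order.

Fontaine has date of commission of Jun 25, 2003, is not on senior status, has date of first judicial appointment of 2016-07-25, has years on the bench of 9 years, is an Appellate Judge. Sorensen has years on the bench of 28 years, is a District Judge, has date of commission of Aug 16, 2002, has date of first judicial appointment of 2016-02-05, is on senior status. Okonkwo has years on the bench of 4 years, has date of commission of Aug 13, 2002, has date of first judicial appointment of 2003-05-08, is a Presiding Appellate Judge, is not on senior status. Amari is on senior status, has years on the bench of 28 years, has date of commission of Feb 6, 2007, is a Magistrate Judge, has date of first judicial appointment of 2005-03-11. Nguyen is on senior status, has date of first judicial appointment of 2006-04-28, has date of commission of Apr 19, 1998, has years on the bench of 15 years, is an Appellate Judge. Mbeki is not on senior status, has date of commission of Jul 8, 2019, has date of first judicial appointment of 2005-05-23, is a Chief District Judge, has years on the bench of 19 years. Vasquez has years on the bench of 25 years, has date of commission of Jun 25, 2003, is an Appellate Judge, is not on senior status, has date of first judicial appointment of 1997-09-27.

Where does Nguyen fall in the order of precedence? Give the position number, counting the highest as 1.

By office: Okonkwo (Presiding Appellate Judge); then Nguyen, Fontaine and Vasquez (Appellate Judge); then Mbeki (Chief District Judge); then Sorensen (District Judge); then Amari (Magistrate Judge).
Among Nguyen, Fontaine and Vasquez, by date of commission (earlier first): Nguyen (Apr 19, 1998) before Fontaine and Vasquez (Jun 25, 2003).
Fontaine and Vasquez are each not on senior status, so the next rule applies.
Among Fontaine and Vasquez, alphabetically by surname: Fontaine before Vasquez.
Order: Okonkwo, Nguyen, Fontaine, Vasquez, Mbeki, Sorensen, Amari. So position 2.

2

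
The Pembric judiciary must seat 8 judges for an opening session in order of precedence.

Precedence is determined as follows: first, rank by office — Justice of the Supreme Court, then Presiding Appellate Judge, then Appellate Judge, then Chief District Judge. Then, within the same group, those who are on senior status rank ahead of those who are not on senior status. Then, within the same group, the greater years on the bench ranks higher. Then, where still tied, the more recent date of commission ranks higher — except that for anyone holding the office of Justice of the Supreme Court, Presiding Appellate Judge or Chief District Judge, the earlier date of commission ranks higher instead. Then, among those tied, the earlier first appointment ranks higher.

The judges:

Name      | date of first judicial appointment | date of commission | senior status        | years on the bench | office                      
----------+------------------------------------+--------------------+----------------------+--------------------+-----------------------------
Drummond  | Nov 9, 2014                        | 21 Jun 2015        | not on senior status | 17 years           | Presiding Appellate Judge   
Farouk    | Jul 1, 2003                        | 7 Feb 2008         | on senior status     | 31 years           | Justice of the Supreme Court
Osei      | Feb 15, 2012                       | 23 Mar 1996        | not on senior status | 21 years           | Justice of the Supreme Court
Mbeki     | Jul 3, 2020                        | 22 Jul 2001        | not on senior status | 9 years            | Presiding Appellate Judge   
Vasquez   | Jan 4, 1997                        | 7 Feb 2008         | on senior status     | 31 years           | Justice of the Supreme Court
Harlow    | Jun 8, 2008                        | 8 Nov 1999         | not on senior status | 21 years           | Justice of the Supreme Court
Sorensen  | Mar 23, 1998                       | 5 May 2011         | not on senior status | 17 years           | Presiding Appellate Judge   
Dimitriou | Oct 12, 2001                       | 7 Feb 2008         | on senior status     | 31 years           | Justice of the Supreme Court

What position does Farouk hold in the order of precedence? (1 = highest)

3

By office: Vasquez, Dimitriou, Farouk, Osei and Harlow (Justice of the Supreme Court); then Sorensen, Drummond and Mbeki (Presiding Appellate Judge).
Among Vasquez, Dimitriou, Farouk, Osei and Harlow, on senior status before not on senior status: Vasquez, Dimitriou and Farouk (on senior status) before Osei and Harlow (not on senior status).
Vasquez, Dimitriou and Farouk all have years on the bench 31 years, so the next rule applies.
Vasquez, Dimitriou and Farouk all have date of commission 7 Feb 2008, so the next rule applies.
Among Vasquez, Dimitriou and Farouk, by date of first judicial appointment (earlier first): Vasquez (Jan 4, 1997) before Dimitriou (Oct 12, 2001) before Farouk (Jul 1, 2003).
Osei and Harlow both have years on the bench 21 years, so the next rule applies.
Among Osei and Harlow, by date of commission (earlier first) (reversed rule for this group): Osei (23 Mar 1996) before Harlow (8 Nov 1999).
Sorensen, Drummond and Mbeki are each not on senior status, so the next rule applies.
Among Sorensen, Drummond and Mbeki, by years on the bench (higher first): Sorensen and Drummond (17 years) before Mbeki (9 years).
Among Sorensen and Drummond, by date of commission (earlier first) (reversed rule for this group): Sorensen (5 May 2011) before Drummond (21 Jun 2015).
Order: Vasquez, Dimitriou, Farouk, Osei, Harlow, Sorensen, Drummond, Mbeki. So position 3.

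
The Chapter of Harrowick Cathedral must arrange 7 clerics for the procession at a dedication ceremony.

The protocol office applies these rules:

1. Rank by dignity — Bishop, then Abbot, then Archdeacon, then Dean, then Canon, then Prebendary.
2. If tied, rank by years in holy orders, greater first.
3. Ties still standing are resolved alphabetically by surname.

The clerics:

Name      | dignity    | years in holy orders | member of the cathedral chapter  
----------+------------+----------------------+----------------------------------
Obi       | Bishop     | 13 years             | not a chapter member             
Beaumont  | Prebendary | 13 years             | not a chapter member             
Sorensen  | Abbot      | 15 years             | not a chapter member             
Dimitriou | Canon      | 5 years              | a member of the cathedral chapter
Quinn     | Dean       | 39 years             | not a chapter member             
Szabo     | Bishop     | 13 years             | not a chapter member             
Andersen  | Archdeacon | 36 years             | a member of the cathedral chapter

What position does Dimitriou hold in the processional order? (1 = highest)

6

By dignity: Obi and Szabo (Bishop); then Sorensen (Abbot); then Andersen (Archdeacon); then Quinn (Dean); then Dimitriou (Canon); then Beaumont (Prebendary).
Obi and Szabo both have years in holy orders 13 years, so the next rule applies.
Among Obi and Szabo, alphabetically by surname: Obi before Szabo.
Order: Obi, Szabo, Sorensen, Andersen, Quinn, Dimitriou, Beaumont. So position 6.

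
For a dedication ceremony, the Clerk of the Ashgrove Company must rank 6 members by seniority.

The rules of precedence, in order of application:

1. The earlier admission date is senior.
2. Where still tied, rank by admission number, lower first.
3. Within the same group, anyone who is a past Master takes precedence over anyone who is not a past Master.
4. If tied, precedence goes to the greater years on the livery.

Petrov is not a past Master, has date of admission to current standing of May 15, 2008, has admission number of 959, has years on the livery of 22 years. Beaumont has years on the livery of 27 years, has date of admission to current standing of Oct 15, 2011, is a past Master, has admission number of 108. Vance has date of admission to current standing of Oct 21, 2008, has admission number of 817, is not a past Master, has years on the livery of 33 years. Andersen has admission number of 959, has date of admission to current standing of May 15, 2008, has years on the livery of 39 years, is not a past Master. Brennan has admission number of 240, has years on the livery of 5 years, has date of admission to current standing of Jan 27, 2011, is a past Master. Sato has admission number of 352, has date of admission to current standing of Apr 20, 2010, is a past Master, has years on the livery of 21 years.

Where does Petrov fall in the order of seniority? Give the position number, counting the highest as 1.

By date of admission to current standing (earlier first): Andersen and Petrov (both May 15, 2008); then Vance (Oct 21, 2008); then Sato (Apr 20, 2010); then Brennan (Jan 27, 2011); then Beaumont (Oct 15, 2011).
Andersen and Petrov both have admission number 959, so the next rule applies.
Andersen and Petrov are each not a past Master, so the next rule applies.
Among Andersen and Petrov, by years on the livery (higher first): Andersen (39 years) before Petrov (22 years).
Order: Andersen, Petrov, Vance, Sato, Brennan, Beaumont. So position 2.

2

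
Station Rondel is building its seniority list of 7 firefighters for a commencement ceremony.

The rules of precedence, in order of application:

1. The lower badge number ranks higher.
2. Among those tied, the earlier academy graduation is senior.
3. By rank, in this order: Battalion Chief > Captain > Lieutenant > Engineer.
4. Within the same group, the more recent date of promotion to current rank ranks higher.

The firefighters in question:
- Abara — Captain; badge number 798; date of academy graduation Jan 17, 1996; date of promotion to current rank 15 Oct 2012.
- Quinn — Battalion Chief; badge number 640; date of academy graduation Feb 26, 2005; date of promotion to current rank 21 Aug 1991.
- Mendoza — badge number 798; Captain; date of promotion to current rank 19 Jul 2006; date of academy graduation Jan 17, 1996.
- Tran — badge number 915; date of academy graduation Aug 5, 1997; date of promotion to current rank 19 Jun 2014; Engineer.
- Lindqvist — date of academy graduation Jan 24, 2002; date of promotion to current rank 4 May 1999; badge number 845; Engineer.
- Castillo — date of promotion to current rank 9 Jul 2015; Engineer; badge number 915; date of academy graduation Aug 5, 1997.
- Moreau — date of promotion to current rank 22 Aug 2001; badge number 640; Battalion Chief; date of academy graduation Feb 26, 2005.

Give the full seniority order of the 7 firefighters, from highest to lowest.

Moreau, Quinn, Abara, Mendoza, Lindqvist, Castillo, Tran

By badge number (lower first): Moreau and Quinn (both 640); then Abara and Mendoza (both 798); then Lindqvist (845); then Castillo and Tran (both 915).
Moreau and Quinn both have date of academy graduation Feb 26, 2005, so the next rule applies.
Moreau and Quinn are each Battalion Chief, so the next rule applies.
Among Moreau and Quinn, by date of promotion to current rank (later first): Moreau (22 Aug 2001) before Quinn (21 Aug 1991).
Abara and Mendoza both have date of academy graduation Jan 17, 1996, so the next rule applies.
Abara and Mendoza are each Captain, so the next rule applies.
Among Abara and Mendoza, by date of promotion to current rank (later first): Abara (15 Oct 2012) before Mendoza (19 Jul 2006).
Castillo and Tran both have date of academy graduation Aug 5, 1997, so the next rule applies.
Castillo and Tran are each Engineer, so the next rule applies.
Among Castillo and Tran, by date of promotion to current rank (later first): Castillo (9 Jul 2015) before Tran (19 Jun 2014).
Full order: Moreau, Quinn, Abara, Mendoza, Lindqvist, Castillo, Tran.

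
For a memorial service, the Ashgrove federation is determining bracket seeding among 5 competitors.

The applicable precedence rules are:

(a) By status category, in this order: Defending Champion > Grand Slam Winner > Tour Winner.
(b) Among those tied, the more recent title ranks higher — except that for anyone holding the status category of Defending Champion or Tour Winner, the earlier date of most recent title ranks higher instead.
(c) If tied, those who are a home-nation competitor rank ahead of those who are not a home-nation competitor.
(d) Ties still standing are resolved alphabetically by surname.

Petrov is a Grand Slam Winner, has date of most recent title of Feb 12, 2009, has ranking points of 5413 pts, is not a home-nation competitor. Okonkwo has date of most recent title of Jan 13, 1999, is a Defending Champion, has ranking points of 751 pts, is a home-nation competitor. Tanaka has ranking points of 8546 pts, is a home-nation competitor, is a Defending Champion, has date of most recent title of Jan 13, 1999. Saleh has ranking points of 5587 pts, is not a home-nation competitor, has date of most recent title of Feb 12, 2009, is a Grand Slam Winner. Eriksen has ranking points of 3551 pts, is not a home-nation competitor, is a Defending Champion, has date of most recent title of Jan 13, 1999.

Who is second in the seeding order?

By status category: Okonkwo, Tanaka and Eriksen (Defending Champion); then Petrov and Saleh (Grand Slam Winner).
Okonkwo, Tanaka and Eriksen all have date of most recent title Jan 13, 1999, so the next rule applies.
Among Okonkwo, Tanaka and Eriksen, a home-nation competitor before not a home-nation competitor: Okonkwo and Tanaka (a home-nation competitor) before Eriksen (not a home-nation competitor).
Among Okonkwo and Tanaka, alphabetically by surname: Okonkwo before Tanaka.
Petrov and Saleh both have date of most recent title Feb 12, 2009, so the next rule applies.
Petrov and Saleh are each not a home-nation competitor, so the next rule applies.
Among Petrov and Saleh, alphabetically by surname: Petrov before Saleh.
Order: Okonkwo, Tanaka, Eriksen, Petrov, Saleh.

Tanaka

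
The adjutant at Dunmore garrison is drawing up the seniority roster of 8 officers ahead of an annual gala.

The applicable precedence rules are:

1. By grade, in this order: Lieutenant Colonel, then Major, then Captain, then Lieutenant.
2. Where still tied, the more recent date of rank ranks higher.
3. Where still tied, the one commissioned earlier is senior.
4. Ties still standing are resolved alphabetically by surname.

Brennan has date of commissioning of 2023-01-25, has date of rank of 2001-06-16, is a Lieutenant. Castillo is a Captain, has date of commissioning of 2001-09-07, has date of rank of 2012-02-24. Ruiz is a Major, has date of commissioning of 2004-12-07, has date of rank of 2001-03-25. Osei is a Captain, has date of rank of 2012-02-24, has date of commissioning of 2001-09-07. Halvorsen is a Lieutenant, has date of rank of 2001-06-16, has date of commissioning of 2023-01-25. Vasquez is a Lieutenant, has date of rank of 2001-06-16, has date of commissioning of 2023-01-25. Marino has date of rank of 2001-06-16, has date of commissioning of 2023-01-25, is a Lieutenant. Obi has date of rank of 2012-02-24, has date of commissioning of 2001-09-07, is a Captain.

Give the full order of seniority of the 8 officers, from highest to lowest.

Ruiz, Castillo, Obi, Osei, Brennan, Halvorsen, Marino, Vasquez

By grade: Ruiz (Major); then Castillo, Obi and Osei (Captain); then Brennan, Halvorsen, Marino and Vasquez (Lieutenant).
Castillo, Obi and Osei all have date of rank 2012-02-24, so the next rule applies.
Castillo, Obi and Osei all have date of commissioning 2001-09-07, so the next rule applies.
Among Castillo, Obi and Osei, alphabetically by surname: Castillo before Obi before Osei.
Brennan, Halvorsen, Marino and Vasquez all have date of rank 2001-06-16, so the next rule applies.
Brennan, Halvorsen, Marino and Vasquez all have date of commissioning 2023-01-25, so the next rule applies.
Among Brennan, Halvorsen, Marino and Vasquez, alphabetically by surname: Brennan before Halvorsen before Marino before Vasquez.
Full order: Ruiz, Castillo, Obi, Osei, Brennan, Halvorsen, Marino, Vasquez.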